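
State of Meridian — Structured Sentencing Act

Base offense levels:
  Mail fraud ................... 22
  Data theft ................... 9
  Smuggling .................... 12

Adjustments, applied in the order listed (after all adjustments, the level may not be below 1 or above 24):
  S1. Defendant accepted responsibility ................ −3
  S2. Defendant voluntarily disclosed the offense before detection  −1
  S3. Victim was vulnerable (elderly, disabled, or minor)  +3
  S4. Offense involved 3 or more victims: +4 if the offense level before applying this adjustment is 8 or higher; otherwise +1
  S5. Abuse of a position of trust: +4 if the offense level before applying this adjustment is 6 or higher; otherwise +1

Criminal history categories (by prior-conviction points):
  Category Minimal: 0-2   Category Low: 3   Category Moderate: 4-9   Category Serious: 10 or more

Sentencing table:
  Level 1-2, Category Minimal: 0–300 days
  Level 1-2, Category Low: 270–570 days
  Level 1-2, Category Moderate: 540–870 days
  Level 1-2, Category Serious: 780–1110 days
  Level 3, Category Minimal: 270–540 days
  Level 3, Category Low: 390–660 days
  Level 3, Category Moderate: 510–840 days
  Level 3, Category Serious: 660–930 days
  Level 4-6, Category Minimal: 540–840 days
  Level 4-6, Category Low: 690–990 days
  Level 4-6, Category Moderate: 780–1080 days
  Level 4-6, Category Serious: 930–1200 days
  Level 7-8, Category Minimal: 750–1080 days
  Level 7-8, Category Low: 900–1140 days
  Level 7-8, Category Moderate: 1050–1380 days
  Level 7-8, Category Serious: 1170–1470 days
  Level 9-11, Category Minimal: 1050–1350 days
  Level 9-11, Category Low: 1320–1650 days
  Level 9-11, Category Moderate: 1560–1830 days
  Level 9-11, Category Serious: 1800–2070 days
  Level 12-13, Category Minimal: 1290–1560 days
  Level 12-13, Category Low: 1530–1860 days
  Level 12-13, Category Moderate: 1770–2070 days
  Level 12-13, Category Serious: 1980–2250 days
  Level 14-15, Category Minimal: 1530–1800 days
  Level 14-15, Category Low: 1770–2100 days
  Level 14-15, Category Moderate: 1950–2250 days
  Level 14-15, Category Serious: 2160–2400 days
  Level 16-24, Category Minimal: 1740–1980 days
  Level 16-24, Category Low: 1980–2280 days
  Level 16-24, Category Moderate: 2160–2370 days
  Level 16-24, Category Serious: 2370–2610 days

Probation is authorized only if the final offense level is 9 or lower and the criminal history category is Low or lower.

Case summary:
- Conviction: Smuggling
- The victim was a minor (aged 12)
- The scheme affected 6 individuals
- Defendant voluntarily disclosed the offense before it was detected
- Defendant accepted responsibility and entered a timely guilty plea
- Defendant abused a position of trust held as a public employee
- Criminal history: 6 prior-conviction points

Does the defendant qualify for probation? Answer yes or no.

No

Base offense level for smuggling: 12.
S1 applies: 12 − 3 = 9.
S2 applies: 9 − 1 = 8.
S3 applies: 8 + 3 = 11.
S4 applies (level before this adjustment is 11 ≥ 8, so +4): 11 + 4 = 15.
S5 applies (level before this adjustment is 15 ≥ 6, so +4): 15 + 4 = 19.
Final offense level: 19.
Criminal history: 6 prior points → Category Moderate (4-9).
Level 19 falls in the 16-24 band.
Grid: Level 16-24 × Category Moderate = 2160-2370 days.
Probation check: level 19 > 9 and category Moderate > Low → not eligible.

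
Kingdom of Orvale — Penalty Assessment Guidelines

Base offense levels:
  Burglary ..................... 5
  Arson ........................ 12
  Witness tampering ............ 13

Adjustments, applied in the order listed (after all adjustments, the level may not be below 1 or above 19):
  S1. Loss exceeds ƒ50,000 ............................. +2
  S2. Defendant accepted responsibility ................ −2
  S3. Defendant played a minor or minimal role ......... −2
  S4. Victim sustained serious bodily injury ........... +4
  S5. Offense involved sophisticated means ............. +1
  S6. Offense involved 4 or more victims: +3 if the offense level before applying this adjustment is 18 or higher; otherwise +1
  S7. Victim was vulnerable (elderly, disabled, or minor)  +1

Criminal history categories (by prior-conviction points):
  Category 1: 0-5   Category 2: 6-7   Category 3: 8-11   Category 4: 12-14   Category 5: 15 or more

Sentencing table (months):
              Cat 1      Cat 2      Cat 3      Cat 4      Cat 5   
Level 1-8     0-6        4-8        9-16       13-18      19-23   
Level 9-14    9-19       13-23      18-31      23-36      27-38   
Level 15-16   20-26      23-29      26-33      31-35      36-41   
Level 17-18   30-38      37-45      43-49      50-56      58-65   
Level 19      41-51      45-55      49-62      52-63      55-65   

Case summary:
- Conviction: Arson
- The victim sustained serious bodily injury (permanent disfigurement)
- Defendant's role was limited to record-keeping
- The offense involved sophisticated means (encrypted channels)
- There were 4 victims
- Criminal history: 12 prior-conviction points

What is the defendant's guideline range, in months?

Base offense level for arson: 12.
S1 does not apply.
S2 does not apply.
S3 applies: 12 − 2 = 10.
S4 applies: 10 + 4 = 14.
S5 applies: 14 + 1 = 15.
S6 applies (level before this adjustment is 15 < 18, so +1): 15 + 1 = 16.
Final offense level: 16.
Criminal history: 12 prior points → Category 4 (12-14).
Level 16 falls in the 15-16 band.
Grid: Level 15-16 × Category 4 = 31-35 months.

31-35 months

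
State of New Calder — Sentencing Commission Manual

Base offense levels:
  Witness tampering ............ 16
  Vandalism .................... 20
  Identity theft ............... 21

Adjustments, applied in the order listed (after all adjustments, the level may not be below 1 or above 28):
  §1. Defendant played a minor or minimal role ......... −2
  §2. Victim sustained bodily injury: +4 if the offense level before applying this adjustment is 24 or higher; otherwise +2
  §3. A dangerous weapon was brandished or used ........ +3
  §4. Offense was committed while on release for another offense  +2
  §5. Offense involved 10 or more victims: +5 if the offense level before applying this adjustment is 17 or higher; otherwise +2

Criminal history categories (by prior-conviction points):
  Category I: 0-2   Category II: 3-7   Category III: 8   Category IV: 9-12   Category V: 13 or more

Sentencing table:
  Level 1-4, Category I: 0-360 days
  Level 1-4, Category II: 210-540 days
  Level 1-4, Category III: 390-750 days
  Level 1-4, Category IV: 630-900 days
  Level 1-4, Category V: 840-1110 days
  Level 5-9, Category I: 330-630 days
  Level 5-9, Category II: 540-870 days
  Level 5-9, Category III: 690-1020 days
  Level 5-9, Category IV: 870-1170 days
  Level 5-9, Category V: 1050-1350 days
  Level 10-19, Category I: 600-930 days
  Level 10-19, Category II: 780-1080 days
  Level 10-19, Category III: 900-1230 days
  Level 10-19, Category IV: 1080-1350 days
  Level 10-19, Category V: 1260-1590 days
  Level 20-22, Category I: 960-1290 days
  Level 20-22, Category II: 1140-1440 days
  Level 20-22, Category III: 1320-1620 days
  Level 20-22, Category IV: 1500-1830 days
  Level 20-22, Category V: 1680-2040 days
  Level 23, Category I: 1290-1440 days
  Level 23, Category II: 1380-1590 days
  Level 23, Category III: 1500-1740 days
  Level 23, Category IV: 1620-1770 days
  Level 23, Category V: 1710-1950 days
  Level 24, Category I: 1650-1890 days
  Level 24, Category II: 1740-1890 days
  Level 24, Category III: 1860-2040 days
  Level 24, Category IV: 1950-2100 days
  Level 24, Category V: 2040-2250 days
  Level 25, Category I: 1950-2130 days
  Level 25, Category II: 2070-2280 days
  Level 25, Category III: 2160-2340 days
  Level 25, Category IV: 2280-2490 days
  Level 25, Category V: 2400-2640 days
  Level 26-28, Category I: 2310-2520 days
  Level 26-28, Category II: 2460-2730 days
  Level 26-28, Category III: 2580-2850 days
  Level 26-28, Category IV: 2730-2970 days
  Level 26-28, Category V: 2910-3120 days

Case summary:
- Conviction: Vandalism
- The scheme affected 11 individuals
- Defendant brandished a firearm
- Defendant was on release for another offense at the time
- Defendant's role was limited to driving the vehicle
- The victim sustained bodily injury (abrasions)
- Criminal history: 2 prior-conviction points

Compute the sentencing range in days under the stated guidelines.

2310-2520 days

Base offense level for vandalism: 20.
§1 applies: 20 − 2 = 18.
§2 applies (level before this adjustment is 18 < 24, so +2): 18 + 2 = 20.
§3 applies: 20 + 3 = 23.
§4 applies: 23 + 2 = 25.
§5 applies (level before this adjustment is 25 ≥ 17, so +5): 25 + 5 = 30.
Level 30 exceeds the maximum of 28; capped at 28.
Final offense level: 28.
Criminal history: 2 prior points → Category I (0-2).
Level 28 falls in the 26-28 band.
Grid: Level 26-28 × Category I = 2310-2520 days.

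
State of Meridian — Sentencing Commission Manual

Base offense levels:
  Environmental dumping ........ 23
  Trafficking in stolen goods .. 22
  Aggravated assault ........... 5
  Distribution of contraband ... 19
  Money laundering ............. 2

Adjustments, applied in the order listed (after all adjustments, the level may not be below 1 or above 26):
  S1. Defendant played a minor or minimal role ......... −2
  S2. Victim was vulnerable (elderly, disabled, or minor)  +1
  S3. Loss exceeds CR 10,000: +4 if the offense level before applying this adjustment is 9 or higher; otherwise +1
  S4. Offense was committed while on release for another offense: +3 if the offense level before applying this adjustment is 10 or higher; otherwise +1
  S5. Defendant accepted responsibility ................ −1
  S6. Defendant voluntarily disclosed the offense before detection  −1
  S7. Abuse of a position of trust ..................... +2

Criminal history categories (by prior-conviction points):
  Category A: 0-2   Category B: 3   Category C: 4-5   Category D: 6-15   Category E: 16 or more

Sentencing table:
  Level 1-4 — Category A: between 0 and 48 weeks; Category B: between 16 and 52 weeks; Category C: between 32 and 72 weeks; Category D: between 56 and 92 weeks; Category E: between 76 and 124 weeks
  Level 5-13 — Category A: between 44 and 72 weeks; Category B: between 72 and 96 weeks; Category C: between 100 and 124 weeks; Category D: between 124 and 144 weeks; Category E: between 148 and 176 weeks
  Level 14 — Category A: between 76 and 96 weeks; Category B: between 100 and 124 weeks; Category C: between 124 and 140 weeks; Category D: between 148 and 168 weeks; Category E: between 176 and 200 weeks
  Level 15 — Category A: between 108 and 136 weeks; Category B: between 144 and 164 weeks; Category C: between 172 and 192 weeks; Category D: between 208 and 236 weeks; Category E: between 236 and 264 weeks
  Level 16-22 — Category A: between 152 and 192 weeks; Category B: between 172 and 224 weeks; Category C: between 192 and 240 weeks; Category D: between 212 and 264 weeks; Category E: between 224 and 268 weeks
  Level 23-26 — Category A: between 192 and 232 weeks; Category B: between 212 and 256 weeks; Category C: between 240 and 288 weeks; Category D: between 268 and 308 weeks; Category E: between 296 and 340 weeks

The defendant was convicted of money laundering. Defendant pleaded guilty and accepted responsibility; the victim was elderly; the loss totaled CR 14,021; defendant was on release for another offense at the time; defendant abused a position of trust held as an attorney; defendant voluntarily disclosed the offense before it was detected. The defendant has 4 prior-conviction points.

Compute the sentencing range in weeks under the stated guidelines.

Base offense level for money laundering: 2.
S1 does not apply.
S2 applies: 2 + 1 = 3.
S3 applies (level before this adjustment is 3 < 9, so +1): 3 + 1 = 4.
S4 applies (level before this adjustment is 4 < 10, so +1): 4 + 1 = 5.
S5 applies: 5 − 1 = 4.
S6 applies: 4 − 1 = 3.
S7 applies: 3 + 2 = 5.
Final offense level: 5.
Criminal history: 4 prior points → Category C (4-5).
Level 5 falls in the 5-13 band.
Grid: Level 5-13 × Category C = 100-124 weeks.

100-124 weeks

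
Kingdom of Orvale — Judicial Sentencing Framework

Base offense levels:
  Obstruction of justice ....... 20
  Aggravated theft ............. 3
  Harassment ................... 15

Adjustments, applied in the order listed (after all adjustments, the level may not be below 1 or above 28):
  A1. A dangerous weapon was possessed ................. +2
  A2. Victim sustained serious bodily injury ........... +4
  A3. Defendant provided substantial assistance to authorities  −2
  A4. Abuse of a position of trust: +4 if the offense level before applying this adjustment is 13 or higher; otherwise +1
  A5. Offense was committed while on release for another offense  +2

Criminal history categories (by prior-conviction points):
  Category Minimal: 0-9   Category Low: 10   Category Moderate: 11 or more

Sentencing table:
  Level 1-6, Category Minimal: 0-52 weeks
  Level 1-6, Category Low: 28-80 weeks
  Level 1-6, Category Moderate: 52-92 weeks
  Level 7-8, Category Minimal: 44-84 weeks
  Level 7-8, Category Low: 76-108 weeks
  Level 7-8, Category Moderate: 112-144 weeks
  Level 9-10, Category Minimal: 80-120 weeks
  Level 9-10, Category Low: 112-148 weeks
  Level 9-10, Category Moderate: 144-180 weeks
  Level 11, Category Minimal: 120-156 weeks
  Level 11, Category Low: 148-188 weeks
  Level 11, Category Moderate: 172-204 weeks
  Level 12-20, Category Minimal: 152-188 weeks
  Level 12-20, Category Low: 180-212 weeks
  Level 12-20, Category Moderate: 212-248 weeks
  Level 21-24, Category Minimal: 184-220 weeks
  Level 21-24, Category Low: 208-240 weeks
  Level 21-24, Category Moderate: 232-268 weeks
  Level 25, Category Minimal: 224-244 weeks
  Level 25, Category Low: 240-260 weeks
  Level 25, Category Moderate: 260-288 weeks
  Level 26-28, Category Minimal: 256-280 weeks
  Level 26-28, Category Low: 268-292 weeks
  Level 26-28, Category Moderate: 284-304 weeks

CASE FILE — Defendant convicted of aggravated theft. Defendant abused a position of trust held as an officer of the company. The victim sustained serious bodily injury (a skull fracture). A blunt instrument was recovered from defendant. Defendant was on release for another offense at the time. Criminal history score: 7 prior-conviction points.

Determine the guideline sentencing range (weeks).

Base offense level for aggravated theft: 3.
A1 applies: 3 + 2 = 5.
A2 applies: 5 + 4 = 9.
A3 does not apply.
A4 applies (level before this adjustment is 9 < 13, so +1): 9 + 1 = 10.
A5 applies: 10 + 2 = 12.
Final offense level: 12.
Criminal history: 7 prior points → Category Minimal (0-9).
Level 12 falls in the 12-20 band.
Grid: Level 12-20 × Category Minimal = 152-188 weeks.

152-188 weeks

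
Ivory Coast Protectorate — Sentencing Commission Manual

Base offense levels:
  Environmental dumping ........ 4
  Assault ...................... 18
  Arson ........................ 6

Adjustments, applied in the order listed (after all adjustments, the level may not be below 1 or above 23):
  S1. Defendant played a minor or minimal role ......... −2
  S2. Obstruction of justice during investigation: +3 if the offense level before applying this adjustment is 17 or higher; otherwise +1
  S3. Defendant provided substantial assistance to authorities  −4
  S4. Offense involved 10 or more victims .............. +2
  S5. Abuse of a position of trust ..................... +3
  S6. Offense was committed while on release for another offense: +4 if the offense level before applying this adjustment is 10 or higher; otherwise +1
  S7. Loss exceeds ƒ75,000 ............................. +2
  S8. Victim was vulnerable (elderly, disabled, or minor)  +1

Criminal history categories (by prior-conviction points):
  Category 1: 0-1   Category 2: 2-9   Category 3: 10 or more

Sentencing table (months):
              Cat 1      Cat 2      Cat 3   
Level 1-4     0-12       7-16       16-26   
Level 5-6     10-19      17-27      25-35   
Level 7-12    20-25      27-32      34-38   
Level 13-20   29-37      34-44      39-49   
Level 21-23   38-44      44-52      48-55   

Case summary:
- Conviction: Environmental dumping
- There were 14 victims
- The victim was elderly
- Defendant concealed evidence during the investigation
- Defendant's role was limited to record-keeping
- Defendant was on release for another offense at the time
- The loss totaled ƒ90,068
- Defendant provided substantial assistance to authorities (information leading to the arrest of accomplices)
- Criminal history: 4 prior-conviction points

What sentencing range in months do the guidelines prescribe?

Base offense level for environmental dumping: 4.
S1 applies: 4 − 2 = 2.
S2 applies (level before this adjustment is 2 < 17, so +1): 2 + 1 = 3.
S3 applies: 3 − 4 = -1.
S4 applies: -1 + 2 = 1.
S5 does not apply.
S6 applies (level before this adjustment is 1 < 10, so +1): 1 + 1 = 2.
S7 applies: 2 + 2 = 4.
S8 applies: 4 + 1 = 5.
Final offense level: 5.
Criminal history: 4 prior points → Category 2 (2-9).
Level 5 falls in the 5-6 band.
Grid: Level 5-6 × Category 2 = 17-27 months.

17-27 months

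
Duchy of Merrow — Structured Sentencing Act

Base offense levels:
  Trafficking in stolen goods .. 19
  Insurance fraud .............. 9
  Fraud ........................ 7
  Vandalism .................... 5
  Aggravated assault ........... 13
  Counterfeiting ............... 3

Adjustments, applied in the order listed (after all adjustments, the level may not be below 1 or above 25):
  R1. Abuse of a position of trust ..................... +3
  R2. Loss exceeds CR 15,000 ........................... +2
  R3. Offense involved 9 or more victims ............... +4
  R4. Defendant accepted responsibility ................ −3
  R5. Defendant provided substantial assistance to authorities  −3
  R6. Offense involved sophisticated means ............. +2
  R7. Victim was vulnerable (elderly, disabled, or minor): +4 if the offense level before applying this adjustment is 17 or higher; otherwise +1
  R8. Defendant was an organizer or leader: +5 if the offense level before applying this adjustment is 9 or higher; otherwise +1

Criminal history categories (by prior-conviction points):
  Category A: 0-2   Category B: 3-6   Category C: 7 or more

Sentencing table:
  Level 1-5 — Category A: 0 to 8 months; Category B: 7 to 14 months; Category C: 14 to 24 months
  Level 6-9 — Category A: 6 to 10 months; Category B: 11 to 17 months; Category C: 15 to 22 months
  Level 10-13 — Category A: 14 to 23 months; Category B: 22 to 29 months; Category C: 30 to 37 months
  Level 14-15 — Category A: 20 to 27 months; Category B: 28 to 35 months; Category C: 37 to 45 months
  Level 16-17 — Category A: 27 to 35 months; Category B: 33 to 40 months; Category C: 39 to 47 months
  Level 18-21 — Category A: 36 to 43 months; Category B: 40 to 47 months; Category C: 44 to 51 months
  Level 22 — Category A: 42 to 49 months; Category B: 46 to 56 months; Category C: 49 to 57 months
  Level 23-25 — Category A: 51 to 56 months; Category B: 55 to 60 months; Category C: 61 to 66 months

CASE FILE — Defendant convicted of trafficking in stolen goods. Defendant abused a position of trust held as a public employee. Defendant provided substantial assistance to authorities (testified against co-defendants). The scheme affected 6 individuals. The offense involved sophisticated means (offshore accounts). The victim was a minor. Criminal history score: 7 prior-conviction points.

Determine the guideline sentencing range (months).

Base offense level for trafficking in stolen goods: 19.
R1 applies: 19 + 3 = 22.
R2 does not apply.
R4 does not apply.
R5 applies: 22 − 3 = 19.
R6 applies: 19 + 2 = 21.
R7 applies (level before this adjustment is 21 ≥ 17, so +4): 21 + 4 = 25.
Final offense level: 25.
Criminal history: 7 prior points → Category C (7+).
Level 25 falls in the 23-25 band.
Grid: Level 23-25 × Category C = 61-66 months.

61-66 months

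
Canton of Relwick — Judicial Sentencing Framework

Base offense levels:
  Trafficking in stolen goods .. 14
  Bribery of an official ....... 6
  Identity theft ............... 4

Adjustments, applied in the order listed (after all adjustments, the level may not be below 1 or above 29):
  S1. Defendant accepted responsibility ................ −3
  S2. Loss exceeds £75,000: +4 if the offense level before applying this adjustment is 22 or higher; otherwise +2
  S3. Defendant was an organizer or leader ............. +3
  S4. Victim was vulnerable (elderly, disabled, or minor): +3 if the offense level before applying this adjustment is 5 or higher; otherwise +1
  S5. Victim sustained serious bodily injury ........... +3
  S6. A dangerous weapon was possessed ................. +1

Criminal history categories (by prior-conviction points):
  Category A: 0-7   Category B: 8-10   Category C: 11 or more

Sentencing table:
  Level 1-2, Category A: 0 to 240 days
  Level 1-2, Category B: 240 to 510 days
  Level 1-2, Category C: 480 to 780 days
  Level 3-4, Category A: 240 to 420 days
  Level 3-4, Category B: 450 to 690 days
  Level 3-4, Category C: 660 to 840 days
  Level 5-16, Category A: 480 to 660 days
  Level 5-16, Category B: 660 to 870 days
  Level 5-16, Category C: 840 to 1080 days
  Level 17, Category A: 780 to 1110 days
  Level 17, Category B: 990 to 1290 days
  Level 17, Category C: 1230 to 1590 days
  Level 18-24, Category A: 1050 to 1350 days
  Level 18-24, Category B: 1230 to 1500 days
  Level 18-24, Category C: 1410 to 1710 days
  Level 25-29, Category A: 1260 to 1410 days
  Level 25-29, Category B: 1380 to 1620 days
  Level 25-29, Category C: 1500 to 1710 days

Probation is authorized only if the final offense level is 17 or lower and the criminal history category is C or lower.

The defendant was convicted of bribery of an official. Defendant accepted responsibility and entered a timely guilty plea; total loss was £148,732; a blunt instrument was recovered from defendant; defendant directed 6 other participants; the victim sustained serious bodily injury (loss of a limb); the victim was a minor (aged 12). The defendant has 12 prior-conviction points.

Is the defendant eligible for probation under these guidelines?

Yes

Base offense level for bribery of an official: 6.
S1 applies: 6 − 3 = 3.
S2 applies (level before this adjustment is 3 < 22, so +2): 3 + 2 = 5.
S3 applies: 5 + 3 = 8.
S4 applies (level before this adjustment is 8 ≥ 5, so +3): 8 + 3 = 11.
S5 applies: 11 + 3 = 14.
S6 applies: 14 + 1 = 15.
Final offense level: 15.
Criminal history: 12 prior points → Category C (11+).
Level 15 falls in the 5-16 band.
Grid: Level 5-16 × Category C = 840-1080 days.
Probation check: level 15 ≤ 17 and category C ≤ C → eligible.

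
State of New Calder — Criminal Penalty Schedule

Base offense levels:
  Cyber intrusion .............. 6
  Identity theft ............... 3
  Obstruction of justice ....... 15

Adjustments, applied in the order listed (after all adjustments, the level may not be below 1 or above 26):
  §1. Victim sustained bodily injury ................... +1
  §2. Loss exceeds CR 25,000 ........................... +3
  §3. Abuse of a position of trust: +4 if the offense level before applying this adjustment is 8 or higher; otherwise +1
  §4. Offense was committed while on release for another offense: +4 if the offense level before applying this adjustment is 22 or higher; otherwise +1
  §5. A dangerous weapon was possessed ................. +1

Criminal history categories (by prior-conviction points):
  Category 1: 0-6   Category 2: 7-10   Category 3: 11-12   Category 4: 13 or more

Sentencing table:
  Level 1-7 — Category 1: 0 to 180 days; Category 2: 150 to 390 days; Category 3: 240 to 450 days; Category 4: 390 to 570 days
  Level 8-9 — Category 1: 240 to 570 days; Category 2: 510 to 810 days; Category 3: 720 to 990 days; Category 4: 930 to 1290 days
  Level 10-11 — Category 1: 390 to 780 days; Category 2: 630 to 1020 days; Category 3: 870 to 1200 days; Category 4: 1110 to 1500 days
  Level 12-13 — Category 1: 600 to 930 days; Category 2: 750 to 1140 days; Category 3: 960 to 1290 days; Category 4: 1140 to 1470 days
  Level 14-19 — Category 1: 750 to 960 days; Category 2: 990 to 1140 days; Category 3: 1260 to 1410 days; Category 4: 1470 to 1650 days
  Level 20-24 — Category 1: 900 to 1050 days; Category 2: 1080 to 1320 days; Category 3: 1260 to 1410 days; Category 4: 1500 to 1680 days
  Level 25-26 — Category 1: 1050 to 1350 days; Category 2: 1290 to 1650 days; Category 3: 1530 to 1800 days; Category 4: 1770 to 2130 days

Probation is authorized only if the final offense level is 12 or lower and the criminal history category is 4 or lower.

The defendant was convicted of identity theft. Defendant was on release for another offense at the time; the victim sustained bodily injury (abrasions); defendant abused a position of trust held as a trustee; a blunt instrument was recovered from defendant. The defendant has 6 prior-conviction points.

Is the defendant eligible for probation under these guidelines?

Yes

Base offense level for identity theft: 3.
§1 applies: 3 + 1 = 4.
§3 applies (level before this adjustment is 4 < 8, so +1): 4 + 1 = 5.
§4 applies (level before this adjustment is 5 < 22, so +1): 5 + 1 = 6.
§5 applies: 6 + 1 = 7.
Final offense level: 7.
Criminal history: 6 prior points → Category 1 (0-6).
Level 7 falls in the 1-7 band.
Grid: Level 1-7 × Category 1 = 0-180 days.
Probation check: level 7 ≤ 12 and category 1 ≤ 4 → eligible.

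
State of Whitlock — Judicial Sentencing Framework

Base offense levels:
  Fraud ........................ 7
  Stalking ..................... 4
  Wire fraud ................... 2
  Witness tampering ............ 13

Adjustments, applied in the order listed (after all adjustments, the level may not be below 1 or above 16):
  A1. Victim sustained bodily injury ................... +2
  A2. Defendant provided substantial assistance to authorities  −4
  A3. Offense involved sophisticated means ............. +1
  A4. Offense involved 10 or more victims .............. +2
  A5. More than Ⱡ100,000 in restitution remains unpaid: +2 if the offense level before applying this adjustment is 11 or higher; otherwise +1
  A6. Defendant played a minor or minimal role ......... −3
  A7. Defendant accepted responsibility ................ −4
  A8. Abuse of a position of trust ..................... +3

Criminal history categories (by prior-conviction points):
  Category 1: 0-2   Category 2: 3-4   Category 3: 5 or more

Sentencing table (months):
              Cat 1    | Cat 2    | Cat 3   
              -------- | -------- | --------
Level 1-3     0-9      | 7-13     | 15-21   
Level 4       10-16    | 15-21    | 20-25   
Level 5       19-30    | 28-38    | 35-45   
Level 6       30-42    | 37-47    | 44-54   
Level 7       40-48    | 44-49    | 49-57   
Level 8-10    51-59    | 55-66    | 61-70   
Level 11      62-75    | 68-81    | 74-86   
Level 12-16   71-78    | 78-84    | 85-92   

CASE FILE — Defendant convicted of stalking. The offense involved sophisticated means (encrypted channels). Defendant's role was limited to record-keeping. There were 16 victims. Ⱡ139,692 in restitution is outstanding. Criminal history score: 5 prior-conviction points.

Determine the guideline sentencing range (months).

35-45 months

Base offense level for stalking: 4.
A1 does not apply.
A2 does not apply.
A3 applies: 4 + 1 = 5.
A4 applies: 5 + 2 = 7.
A5 applies (level before this adjustment is 7 < 11, so +1): 7 + 1 = 8.
A6 applies: 8 − 3 = 5.
Final offense level: 5.
Criminal history: 5 prior points → Category 3 (5+).
Level 5 falls in the 5 band.
Grid: Level 5 × Category 3 = 35-45 months.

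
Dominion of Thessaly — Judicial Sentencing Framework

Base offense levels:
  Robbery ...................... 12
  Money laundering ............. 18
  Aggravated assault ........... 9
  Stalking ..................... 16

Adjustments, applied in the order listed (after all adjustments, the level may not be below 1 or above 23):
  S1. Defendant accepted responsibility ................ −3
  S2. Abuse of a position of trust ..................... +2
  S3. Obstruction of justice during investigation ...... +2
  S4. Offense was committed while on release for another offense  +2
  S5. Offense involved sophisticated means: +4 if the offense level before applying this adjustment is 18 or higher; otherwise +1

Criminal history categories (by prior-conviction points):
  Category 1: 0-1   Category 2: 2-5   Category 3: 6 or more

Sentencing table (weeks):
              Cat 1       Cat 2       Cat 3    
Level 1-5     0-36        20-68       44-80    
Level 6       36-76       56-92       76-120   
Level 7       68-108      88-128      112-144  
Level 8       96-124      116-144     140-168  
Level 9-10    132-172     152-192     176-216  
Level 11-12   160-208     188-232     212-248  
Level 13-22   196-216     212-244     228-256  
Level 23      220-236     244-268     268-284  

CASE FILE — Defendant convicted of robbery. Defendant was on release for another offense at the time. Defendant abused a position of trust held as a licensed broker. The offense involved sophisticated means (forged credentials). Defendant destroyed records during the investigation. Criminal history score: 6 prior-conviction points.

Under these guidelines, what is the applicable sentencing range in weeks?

228-256 weeks

Base offense level for robbery: 12.
S1 does not apply.
S2 applies: 12 + 2 = 14.
S3 applies: 14 + 2 = 16.
S4 applies: 16 + 2 = 18.
S5 applies (level before this adjustment is 18 ≥ 18, so +4): 18 + 4 = 22.
Final offense level: 22.
Criminal history: 6 prior points → Category 3 (6+).
Level 22 falls in the 13-22 band.
Grid: Level 13-22 × Category 3 = 228-256 weeks.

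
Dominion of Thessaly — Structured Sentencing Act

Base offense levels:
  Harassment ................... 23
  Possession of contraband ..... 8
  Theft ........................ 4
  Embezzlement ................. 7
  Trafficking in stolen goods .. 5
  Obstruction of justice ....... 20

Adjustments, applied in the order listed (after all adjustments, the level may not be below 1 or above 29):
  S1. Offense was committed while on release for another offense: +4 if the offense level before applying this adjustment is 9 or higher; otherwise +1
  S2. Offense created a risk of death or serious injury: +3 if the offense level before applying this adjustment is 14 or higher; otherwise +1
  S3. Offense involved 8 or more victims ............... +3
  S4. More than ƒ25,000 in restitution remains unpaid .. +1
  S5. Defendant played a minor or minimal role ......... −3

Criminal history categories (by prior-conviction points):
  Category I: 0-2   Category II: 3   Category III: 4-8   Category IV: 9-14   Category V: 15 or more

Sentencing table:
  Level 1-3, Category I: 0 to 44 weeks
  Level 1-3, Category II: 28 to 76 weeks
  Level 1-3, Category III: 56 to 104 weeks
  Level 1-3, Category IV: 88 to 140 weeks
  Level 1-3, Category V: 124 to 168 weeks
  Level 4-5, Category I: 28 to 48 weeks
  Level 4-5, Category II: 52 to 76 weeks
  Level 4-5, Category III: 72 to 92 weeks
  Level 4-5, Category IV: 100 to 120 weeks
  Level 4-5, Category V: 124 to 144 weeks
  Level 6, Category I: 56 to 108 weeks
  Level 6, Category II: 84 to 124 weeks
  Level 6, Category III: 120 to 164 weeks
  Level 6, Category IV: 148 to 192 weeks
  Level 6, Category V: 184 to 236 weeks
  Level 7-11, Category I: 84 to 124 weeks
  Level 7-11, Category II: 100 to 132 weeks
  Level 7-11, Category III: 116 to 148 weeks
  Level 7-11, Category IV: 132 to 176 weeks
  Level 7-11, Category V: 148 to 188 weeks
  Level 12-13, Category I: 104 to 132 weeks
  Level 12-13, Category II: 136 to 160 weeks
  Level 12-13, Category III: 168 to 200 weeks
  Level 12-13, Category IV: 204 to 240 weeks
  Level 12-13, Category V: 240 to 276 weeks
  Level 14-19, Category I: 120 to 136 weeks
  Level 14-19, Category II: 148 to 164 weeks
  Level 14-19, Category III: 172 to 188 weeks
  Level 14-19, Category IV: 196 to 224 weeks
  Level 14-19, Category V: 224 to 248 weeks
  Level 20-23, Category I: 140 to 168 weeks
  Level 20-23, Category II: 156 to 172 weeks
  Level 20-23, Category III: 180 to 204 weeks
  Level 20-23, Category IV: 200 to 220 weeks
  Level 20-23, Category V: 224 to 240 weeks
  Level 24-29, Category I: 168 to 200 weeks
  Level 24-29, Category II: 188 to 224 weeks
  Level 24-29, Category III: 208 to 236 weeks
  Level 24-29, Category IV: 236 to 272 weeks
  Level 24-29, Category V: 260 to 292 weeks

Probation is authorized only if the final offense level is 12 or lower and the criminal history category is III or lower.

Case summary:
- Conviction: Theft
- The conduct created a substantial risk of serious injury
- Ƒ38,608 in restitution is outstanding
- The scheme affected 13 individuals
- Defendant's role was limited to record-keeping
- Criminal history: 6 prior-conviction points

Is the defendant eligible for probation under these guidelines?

Yes

Base offense level for theft: 4.
S2 applies (level before this adjustment is 4 < 14, so +1): 4 + 1 = 5.
S3 applies: 5 + 3 = 8.
S4 applies: 8 + 1 = 9.
S5 applies: 9 − 3 = 6.
Final offense level: 6.
Criminal history: 6 prior points → Category III (4-8).
Level 6 falls in the 6 band.
Grid: Level 6 × Category III = 120-164 weeks.
Probation check: level 6 ≤ 12 and category III ≤ III → eligible.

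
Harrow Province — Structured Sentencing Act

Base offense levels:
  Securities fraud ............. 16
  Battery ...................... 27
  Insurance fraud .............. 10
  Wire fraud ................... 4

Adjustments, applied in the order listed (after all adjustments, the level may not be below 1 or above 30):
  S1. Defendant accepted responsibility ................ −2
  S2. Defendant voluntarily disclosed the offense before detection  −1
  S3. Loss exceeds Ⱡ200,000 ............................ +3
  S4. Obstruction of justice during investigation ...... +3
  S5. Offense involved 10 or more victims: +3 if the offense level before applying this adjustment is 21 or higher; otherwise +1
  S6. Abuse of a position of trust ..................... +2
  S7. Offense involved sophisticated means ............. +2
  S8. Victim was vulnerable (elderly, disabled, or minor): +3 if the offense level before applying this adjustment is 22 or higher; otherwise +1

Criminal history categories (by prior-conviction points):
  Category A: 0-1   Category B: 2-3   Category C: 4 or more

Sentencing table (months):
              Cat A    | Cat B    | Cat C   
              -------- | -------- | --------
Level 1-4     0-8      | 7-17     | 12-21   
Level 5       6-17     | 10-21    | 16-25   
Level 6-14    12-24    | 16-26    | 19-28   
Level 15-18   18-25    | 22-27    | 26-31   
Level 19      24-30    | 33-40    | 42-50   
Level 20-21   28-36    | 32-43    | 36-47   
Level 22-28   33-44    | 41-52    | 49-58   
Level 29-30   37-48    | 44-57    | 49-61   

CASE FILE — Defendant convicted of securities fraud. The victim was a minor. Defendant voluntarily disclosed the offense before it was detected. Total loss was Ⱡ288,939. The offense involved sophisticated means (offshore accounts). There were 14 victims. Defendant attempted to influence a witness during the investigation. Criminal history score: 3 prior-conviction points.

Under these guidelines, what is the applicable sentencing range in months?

44-57 months

Base offense level for securities fraud: 16.
S2 applies: 16 − 1 = 15.
S3 applies: 15 + 3 = 18.
S4 applies: 18 + 3 = 21.
S5 applies (level before this adjustment is 21 ≥ 21, so +3): 21 + 3 = 24.
S7 applies: 24 + 2 = 26.
S8 applies (level before this adjustment is 26 ≥ 22, so +3): 26 + 3 = 29.
Final offense level: 29.
Criminal history: 3 prior points → Category B (2-3).
Level 29 falls in the 29-30 band.
Grid: Level 29-30 × Category B = 44-57 months.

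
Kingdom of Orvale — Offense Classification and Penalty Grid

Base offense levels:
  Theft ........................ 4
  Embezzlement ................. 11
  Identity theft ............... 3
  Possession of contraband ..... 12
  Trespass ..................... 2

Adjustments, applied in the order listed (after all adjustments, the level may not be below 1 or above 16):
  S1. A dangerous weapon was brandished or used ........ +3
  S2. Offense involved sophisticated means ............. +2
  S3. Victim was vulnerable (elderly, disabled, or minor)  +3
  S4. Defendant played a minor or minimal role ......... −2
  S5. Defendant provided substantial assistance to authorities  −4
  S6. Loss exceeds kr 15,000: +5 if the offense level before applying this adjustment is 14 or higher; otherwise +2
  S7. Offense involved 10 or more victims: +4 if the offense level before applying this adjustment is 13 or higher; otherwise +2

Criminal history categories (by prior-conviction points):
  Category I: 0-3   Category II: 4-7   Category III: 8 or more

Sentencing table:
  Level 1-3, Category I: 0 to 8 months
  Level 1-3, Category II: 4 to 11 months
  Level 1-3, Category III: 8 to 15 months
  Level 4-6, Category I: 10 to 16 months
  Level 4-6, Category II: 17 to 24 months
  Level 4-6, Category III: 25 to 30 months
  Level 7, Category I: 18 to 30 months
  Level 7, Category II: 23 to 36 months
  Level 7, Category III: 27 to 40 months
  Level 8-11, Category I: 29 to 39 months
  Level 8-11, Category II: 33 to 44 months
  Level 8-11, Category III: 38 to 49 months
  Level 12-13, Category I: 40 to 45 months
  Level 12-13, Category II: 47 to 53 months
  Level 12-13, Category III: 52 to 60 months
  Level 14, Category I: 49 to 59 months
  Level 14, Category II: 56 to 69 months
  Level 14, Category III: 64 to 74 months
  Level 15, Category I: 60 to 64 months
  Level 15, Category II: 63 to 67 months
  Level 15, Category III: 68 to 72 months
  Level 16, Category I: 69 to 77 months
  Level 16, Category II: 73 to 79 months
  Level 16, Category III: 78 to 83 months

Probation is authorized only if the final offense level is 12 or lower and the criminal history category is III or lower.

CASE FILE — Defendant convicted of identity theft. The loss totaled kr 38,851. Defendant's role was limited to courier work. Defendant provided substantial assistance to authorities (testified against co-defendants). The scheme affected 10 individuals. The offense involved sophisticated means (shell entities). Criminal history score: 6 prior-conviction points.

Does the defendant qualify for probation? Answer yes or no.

Yes

Base offense level for identity theft: 3.
S2 applies: 3 + 2 = 5.
S3 does not apply.
S4 applies: 5 − 2 = 3.
S5 applies: 3 − 4 = -1.
S6 applies (level before this adjustment is -1 < 14, so +2): -1 + 2 = 1.
S7 applies (level before this adjustment is 1 < 13, so +2): 1 + 2 = 3.
Final offense level: 3.
Criminal history: 6 prior points → Category II (4-7).
Level 3 falls in the 1-3 band.
Grid: Level 1-3 × Category II = 4-11 months.
Probation check: level 3 ≤ 12 and category II ≤ III → eligible.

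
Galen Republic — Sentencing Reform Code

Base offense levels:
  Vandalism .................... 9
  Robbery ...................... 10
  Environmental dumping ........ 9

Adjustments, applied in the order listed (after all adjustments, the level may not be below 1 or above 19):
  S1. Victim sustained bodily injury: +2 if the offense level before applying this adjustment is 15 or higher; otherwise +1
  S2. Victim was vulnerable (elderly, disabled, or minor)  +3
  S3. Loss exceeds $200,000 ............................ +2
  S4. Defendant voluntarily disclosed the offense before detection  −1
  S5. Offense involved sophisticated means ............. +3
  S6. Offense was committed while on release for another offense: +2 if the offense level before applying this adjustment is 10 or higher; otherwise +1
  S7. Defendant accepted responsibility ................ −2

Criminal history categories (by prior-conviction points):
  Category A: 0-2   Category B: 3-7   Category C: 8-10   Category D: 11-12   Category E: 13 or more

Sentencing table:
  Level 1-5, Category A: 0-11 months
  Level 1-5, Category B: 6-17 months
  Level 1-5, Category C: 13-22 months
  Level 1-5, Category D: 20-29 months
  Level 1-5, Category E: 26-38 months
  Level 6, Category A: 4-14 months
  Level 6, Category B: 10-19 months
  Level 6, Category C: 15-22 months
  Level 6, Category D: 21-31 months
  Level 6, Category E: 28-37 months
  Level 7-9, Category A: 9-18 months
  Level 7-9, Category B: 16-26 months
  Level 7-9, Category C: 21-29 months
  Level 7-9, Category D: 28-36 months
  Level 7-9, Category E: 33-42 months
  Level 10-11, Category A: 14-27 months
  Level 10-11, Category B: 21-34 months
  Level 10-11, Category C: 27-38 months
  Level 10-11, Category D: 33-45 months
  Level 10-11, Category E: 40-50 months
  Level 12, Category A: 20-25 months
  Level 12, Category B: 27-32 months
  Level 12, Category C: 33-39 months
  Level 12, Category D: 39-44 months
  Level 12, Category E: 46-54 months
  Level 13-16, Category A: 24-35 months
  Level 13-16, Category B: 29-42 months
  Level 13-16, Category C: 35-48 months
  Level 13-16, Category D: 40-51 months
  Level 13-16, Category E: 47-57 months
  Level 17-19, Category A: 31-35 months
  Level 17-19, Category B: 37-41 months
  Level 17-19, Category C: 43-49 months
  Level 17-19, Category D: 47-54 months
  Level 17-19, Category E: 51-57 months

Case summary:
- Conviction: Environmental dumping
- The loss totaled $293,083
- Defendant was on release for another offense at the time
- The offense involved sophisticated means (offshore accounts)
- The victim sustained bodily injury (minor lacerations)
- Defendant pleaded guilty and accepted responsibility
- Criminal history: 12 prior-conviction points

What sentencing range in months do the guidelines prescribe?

40-51 months

Base offense level for environmental dumping: 9.
S1 applies (level before this adjustment is 9 < 15, so +1): 9 + 1 = 10.
S2 does not apply.
S3 applies: 10 + 2 = 12.
S5 applies: 12 + 3 = 15.
S6 applies (level before this adjustment is 15 ≥ 10, so +2): 15 + 2 = 17.
S7 applies: 17 − 2 = 15.
Final offense level: 15.
Criminal history: 12 prior points → Category D (11-12).
Level 15 falls in the 13-16 band.
Grid: Level 13-16 × Category D = 40-51 months.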